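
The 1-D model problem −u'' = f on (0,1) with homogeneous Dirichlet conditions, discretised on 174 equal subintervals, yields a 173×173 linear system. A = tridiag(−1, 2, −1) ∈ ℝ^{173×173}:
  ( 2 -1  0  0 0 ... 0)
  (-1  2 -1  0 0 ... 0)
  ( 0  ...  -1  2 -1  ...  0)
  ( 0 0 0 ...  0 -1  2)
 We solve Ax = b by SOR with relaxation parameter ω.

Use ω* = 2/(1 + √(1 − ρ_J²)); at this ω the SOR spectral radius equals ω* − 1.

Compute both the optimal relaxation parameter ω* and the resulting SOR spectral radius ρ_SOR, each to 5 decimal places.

½·tridiag(1,0,1) at n=173: λ_k = cos(kπ/174); max |λ| at k=1 ⇒ ρ_J = cos(π/174) ≈ 0.99984.
√(1−ρ_J²) simplifies to sin(π/174) = 0.018054.
ω* = 2/(1 + 0.018054) = 2/1.018054 = 1.96453.
ρ(B_{ω*}) = ω*−1 = 0.96453

ω* = 1.96453, ρ_SOR = 0.96453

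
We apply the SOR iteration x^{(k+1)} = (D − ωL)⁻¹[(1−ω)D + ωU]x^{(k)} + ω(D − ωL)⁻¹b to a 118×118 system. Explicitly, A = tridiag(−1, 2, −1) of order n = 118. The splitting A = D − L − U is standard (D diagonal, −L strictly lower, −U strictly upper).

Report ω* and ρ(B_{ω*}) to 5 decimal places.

ω* = 1.94856, ρ_SOR = 0.94856

n=118: λ(B_J) = 1 − λ(A)/2 = cos(kπ/119); k=1 gives ρ_J = 0.99965.
√(1 − cos²(π/119)) = sin(π/119) ≈ 0.026397.
ω* = 2/(1+0.026397) = 1.94856
Hence ρ(B_{ω*}) = 1.94856 − 1 = 0.94856.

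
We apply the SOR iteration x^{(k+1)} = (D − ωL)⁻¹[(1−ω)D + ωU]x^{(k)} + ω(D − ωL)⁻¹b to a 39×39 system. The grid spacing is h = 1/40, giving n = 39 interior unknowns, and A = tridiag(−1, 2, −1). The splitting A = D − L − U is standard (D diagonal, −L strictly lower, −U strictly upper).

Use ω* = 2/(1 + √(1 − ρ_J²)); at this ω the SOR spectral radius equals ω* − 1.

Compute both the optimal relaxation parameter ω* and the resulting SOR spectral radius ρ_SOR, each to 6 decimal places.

ω* = 1.854498, ρ_SOR = 0.854498

n=39: λ(B_J) = 1 − λ(A)/2 = cos(kπ/40); k=1 gives ρ_J = 0.996917.
√(1−ρ_J²) = |sin(π/40)| = 0.0784591
Young: ω* = 2/(1+√(1−ρ_J²)) = 2/(1+0.0784591) = 2/1.0784591 = 1.854498.
ρ_SOR = ω* − 1 ≈ 0.854498.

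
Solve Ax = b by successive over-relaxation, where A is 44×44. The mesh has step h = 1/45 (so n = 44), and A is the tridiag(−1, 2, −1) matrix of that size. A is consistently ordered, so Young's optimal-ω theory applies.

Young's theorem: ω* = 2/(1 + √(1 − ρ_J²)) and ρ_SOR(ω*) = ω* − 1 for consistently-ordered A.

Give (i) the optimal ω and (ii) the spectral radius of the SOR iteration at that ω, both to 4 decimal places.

ω* = 1.8696, ρ_SOR = 0.8696

n=44: λ(B_J) = 1 − λ(A)/2 = cos(kπ/45); k=1 gives ρ_J = 0.9976.
√(1 − cos²(π/45)) = sin(π/45) ≈ 0.06976.
Young: ω* = 2/(1+√(1−ρ_J²)) = 2/(1+0.06976) = 2/1.06976 = 1.8696.
ρ(B_{ω*}) = ω*−1 = 0.8696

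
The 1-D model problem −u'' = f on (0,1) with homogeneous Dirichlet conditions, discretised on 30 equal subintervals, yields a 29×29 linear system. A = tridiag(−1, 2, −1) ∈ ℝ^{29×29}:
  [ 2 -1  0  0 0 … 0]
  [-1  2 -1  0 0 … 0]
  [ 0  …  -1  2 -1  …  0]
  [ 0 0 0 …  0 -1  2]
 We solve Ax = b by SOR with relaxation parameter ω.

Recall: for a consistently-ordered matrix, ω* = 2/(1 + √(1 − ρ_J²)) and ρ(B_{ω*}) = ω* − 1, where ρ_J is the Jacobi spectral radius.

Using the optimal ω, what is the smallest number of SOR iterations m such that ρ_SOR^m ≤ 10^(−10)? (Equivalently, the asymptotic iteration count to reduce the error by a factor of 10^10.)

With n=29, ρ(Jacobi) = cos(π/30) = 0.9945219.
1 − cos²(π/30) = sin²(π/30) ⇒ √(1−ρ_J²) = sin(π/30) = 0.1045285.
ω* = 2/(1+0.1045285) = 1.8107274
At ω = 1.8107274 every |λ(B_ω)| = ω−1, so ρ_SOR = 0.8107274.
Need (0.8107274)^m ≤ 10^(−10): m ≥ 10·ln10/|ln 0.8107274| = 23.0259/0.209823 = 109.740 ⇒ m = 110.

m = 110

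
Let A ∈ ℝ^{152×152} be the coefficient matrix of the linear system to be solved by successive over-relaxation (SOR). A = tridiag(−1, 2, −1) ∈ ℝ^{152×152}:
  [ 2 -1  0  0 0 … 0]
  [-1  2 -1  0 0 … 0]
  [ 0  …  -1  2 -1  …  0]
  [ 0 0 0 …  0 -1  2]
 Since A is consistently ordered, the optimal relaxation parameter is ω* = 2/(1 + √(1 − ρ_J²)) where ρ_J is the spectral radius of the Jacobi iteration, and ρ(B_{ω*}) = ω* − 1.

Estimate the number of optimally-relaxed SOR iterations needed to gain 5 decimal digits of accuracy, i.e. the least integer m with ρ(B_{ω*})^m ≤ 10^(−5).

m = 281

ρ_J = max_k |cos(kπ/153)| = cos(π/153) = 0.9997892
√(1−ρ_J²) simplifies to sin(π/153) = 0.0205318.
So ω* = 2/1.0205318 = 1.9597625 (Young).
[ρ_SOR] ω* − 1 = 0.9597625.
ρ_SOR^m ≤ 10^(−5) ⇔ m ≥ 5·ln10/(−ln 0.9597625) = 11.5129/0.0410694 = 280.328; m = ⌈280.328⌉ = 281.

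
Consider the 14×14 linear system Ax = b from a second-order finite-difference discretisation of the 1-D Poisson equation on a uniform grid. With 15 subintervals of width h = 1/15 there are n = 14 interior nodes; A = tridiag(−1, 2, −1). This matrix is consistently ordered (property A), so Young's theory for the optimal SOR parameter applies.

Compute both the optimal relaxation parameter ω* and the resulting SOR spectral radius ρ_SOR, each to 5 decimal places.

ω* = 1.65575, ρ_SOR = 0.65575

n=14: λ(B_J) = 1 − λ(A)/2 = cos(kπ/15); k=1 gives ρ_J = 0.97815.
√(1−ρ_J²) simplifies to sin(π/15) = 0.207912.
ω* = 2 / (1 + 0.207912) = 2 / 1.207912 ≈ 1.65575.
ρ_SOR = ω* − 1 ≈ 0.65575.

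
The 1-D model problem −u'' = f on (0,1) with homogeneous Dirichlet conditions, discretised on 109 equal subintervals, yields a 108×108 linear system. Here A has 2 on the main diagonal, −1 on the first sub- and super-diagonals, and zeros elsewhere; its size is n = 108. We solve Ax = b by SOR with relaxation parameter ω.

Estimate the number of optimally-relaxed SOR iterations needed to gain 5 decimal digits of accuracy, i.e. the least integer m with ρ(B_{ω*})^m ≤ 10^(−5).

m = 200

B_J for the 108×108 system has eigenvalues cos(kπ/109); ρ_J = cos(π/109) = 0.9995847.
1 − cos²(π/109) = sin²(π/109) ⇒ √(1−ρ_J²) = sin(π/109) = 0.0288180.
ω* = 2 / (1 + 0.0288180) = 2 / 1.0288180 ≈ 1.9439784.
ρ_SOR = ω* − 1 ≈ 0.9439784.
Need (0.9439784)^m ≤ 10^(−5): m ≥ 5·ln10/|ln 0.9439784| = 11.5129/0.057652 = 199.696 ⇒ m = 200.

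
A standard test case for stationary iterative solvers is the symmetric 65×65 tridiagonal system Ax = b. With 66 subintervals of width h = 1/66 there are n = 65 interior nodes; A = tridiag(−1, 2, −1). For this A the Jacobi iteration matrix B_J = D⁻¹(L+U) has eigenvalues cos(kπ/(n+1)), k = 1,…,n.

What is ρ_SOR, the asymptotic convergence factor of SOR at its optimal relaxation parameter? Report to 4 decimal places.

ρ_SOR = 0.9092

[ρ_J] n=65: ρ(B_J) = cos(π/(n+1)) = cos(π/66) = 0.9989.
√(1−ρ_J²) = |sin(π/66)| = 0.04758
[ω*] 2 ÷ (1 + 0.04758) = 2 ÷ 1.04758 = 1.9092.
ρ_SOR = ω* − 1 ≈ 0.9092.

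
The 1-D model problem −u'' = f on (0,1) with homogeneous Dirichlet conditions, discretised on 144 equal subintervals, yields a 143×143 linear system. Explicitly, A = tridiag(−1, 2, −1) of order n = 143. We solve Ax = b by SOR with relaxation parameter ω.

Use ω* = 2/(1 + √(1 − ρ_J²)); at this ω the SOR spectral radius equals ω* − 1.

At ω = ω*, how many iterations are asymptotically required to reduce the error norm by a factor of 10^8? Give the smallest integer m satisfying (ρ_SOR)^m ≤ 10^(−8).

m = 423

With n=143, ρ(Jacobi) = cos(π/144) = 0.9997620.
√(1−ρ_J²) = |sin(π/144)| = 0.0218149
So ω* = 2/1.0218149 = 1.9573017 (Young).
ρ_SOR = ω* − 1 ≈ 0.9573017.
8·ln10 = 18.4207; −ln(0.9573017) = 0.0436367; m = ⌈18.4207/0.0436367⌉ = ⌈422.138⌉ = 423.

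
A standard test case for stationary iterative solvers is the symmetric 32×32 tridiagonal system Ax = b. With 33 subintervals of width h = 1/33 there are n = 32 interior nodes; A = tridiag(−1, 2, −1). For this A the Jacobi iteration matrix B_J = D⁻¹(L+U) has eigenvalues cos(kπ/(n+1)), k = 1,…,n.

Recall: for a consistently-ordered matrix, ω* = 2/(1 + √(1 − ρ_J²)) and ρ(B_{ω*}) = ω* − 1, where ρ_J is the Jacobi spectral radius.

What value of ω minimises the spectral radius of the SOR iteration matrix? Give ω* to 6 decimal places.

ω* = 1.826391

B_J for the 32×32 system has eigenvalues cos(kπ/33); ρ_J = cos(π/33) = 0.995472.
root = sin(π/33) = 0.0950560  (since 1−cos² = sin²).
[ω*] 2 ÷ (1 + 0.0950560) = 2 ÷ 1.0950560 = 1.826391.
Hence ρ(B_{ω*}) = 1.826391 − 1 = 0.826391.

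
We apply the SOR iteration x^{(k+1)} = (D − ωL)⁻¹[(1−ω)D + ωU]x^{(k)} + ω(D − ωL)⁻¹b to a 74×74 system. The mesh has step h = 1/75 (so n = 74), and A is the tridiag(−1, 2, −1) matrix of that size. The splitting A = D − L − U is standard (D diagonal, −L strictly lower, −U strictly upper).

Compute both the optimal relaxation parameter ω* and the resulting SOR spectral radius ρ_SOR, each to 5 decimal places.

n=74: λ(B_J) = 1 − λ(A)/2 = cos(kπ/75); k=1 gives ρ_J = 0.99912.
√(1 − cos²(π/75)) = sin(π/75) ≈ 0.041876.
So ω* = 2/1.041876 = 1.91961 (Young).
Hence ρ(B_{ω*}) = 1.91961 − 1 = 0.91961.

ω* = 1.91961, ρ_SOR = 0.91961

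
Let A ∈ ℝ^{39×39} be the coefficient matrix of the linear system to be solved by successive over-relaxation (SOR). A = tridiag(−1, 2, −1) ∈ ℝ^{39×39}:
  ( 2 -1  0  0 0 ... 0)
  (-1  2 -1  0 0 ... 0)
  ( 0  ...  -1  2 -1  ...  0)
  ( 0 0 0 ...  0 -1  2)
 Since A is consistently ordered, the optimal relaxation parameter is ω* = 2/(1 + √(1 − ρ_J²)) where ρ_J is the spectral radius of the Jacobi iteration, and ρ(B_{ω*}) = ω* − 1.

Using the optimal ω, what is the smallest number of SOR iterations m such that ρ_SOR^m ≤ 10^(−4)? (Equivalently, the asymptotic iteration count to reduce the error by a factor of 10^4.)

m = 59

spectrum of D⁻¹(L+U) = {cos(kπ/40) : 1≤k≤39}; ρ_J = cos(π/40) = 0.9969173.
1 − cos²(π/40) = sin²(π/40) ⇒ √(1−ρ_J²) = sin(π/40) = 0.0784591.
Then 2/(1+√(1−ρ_J²)) = 2/(1+0.0784591); ω* = 2/1.0784591 = 1.8544978.
ρ_SOR = ω* − 1 ≈ 0.8544978.
m ≥ 4·ln10 / (−ln 0.8544978) = 58.575; smallest integer m = 59.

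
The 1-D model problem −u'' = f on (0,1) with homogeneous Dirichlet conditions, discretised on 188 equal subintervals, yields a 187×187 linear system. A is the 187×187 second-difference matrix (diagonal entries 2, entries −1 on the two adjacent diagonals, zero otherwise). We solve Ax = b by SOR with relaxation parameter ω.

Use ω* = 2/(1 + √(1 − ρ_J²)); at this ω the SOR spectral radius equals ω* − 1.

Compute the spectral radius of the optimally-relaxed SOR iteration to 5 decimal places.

With n=187, ρ(Jacobi) = cos(π/188) = 0.99986.
√(1−ρ_J²) = |sin(π/188)| = 0.016710
ω* = 2/(1+0.016710) = 1.96713
ρ(B_{ω*}) = ω*−1 = 0.96713

ρ_SOR = 0.96713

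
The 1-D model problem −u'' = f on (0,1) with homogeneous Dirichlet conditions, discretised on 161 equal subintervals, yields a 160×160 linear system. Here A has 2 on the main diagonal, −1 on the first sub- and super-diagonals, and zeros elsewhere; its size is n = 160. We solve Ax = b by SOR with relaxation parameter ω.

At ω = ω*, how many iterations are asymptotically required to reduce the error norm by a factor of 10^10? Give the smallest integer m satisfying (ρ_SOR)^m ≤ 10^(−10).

m = 590

With n=160, ρ(Jacobi) = cos(π/161) = 0.9998096.
√(1−ρ_J²) simplifies to sin(π/161) = 0.0195118.
ω* = 2/(1 + 0.0195118) = 2/1.0195118 = 1.9617232.
At ω = 1.9617232 every |λ(B_ω)| = ω−1, so ρ_SOR = 0.9617232.
m ≥ 10·ln10 / (−ln 0.9617232) = 589.975; smallest integer m = 590.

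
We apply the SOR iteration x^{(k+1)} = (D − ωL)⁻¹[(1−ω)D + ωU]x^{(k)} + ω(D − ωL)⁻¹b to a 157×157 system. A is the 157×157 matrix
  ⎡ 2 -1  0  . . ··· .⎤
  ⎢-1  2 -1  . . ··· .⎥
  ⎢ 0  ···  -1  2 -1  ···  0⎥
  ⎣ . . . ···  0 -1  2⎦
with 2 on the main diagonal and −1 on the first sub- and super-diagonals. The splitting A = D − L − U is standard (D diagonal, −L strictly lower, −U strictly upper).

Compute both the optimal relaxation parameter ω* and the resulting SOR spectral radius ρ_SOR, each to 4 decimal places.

[ρ_J] n=157: ρ(B_J) = cos(π/(n+1)) = cos(π/158) = 0.9998.
1 − cos²(π/158) = sin²(π/158) ⇒ √(1−ρ_J²) = sin(π/158) = 0.01988.
Young: ω* = 2/(1+√(1−ρ_J²)) = 2/(1+0.01988) = 2/1.01988 = 1.9610.
and ρ(B_{ω*}) = 1.9610 − 1 = 0.9610.

ω* = 1.9610, ρ_SOR = 0.9610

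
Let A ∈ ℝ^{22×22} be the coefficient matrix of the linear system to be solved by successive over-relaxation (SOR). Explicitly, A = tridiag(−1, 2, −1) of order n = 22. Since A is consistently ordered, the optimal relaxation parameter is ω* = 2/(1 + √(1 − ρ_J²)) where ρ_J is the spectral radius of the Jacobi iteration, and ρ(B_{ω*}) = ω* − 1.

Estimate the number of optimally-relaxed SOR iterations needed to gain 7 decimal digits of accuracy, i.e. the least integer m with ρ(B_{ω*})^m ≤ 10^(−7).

[ρ_J] n=22: ρ(B_J) = cos(π/(n+1)) = cos(π/23) = 0.9906859.
√(1−ρ_J²) = |sin(π/23)| = 0.1361666
So ω* = 2/1.1361666 = 1.7603052 (Young).
At ω = 1.7603052 every |λ(B_ω)| = ω−1, so ρ_SOR = 0.7603052.
Need (0.7603052)^m ≤ 10^(−7): m ≥ 7·ln10/|ln 0.7603052| = 16.1181/0.274035 = 58.818 ⇒ m = 59.

m = 59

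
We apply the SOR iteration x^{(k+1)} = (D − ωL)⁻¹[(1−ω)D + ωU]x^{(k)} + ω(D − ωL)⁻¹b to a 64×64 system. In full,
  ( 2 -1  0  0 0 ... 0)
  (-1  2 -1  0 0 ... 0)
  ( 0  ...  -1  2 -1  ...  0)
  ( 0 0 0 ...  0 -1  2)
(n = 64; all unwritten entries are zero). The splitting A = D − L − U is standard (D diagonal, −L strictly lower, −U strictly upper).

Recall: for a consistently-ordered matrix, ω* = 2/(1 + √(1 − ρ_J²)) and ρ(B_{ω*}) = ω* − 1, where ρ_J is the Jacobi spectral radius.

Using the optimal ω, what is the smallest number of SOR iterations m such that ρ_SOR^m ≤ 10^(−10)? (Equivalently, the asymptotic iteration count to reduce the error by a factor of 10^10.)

B_J for the 64×64 system has eigenvalues cos(kπ/65); ρ_J = cos(π/65) = 0.9988322.
√(1−ρ_J²) simplifies to sin(π/65) = 0.0483134.
So ω* = 2/1.0483134 = 1.9078264 (Young).
and ρ(B_{ω*}) = 1.9078264 − 1 = 0.9078264.
(0.9078264)^m ≤ 10^{−10}  ⇒  m·ln(0.9078264) ≤ −10·ln10  ⇒  m ≥ 238.112  ⇒  m = 239

m = 239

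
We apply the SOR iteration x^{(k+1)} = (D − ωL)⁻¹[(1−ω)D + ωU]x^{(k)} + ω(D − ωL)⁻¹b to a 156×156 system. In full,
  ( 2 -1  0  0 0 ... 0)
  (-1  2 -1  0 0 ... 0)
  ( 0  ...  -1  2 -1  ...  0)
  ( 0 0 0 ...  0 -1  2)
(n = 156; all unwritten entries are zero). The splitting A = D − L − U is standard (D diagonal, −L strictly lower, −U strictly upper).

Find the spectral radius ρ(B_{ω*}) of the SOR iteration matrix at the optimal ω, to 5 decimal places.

ρ_SOR = 0.96077

ρ_J = max_k |cos(kπ/157)| = cos(π/157) = 0.99980
√(1 − cos²(π/157)) = sin(π/157) ≈ 0.020009.
[ω*] 2 ÷ (1 + 0.020009) = 2 ÷ 1.020009 = 1.96077.
and ρ(B_{ω*}) = 1.96077 − 1 = 0.96077.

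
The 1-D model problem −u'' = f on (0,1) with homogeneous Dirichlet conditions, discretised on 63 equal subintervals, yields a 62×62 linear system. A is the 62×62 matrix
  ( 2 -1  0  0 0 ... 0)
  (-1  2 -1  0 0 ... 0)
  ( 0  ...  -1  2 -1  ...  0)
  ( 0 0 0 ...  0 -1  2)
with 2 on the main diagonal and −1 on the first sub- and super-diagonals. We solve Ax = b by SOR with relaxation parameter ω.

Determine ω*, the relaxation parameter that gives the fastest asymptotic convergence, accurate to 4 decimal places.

ω* = 1.9050

B_J for the 62×62 system has eigenvalues cos(kπ/63); ρ_J = cos(π/63) = 0.9988.
root = sin(π/63) = 0.04985  (since 1−cos² = sin²).
ω* = 2/(1 + 0.04985) = 2/1.04985 = 1.9050.
At ω = 1.9050 every |λ(B_ω)| = ω−1, so ρ_SOR = 0.9050.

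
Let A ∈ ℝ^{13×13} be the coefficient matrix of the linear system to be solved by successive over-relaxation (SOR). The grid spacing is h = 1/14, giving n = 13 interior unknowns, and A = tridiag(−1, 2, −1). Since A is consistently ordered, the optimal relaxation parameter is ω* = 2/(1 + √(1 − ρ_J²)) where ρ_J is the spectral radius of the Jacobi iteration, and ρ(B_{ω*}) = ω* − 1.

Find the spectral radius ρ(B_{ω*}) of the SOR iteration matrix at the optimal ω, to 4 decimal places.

ρ_SOR = 0.6360

spectrum of D⁻¹(L+U) = {cos(kπ/14) : 1≤k≤13}; ρ_J = cos(π/14) = 0.9749.
1 − cos²(π/14) = sin²(π/14) ⇒ √(1−ρ_J²) = sin(π/14) = 0.22252.
[ω*] 2 ÷ (1 + 0.22252) = 2 ÷ 1.22252 = 1.6360.
[ρ_SOR] ω* − 1 = 0.6360.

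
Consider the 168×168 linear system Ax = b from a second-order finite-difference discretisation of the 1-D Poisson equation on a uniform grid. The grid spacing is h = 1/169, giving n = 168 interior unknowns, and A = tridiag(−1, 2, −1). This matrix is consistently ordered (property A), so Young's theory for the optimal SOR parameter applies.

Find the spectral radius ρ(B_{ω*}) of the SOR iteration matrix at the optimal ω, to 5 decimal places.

[ρ_J] n=168: ρ(B_J) = cos(π/(n+1)) = cos(π/169) = 0.99983.
root = sin(π/169) = 0.018588  (since 1−cos² = sin²).
ω* = 2/(1+0.018588) = 1.96350
Hence ρ(B_{ω*}) = 1.96350 − 1 = 0.96350.

ρ_SOR = 0.96350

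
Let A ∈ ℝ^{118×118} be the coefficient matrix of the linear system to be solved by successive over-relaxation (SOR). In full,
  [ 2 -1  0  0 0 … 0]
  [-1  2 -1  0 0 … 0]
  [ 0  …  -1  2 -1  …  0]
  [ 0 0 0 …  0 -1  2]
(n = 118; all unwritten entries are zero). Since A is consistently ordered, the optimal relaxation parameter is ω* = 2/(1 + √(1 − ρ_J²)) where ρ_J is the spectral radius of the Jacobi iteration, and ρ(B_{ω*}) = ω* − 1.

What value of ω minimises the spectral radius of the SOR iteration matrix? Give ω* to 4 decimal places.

B_J for the 118×118 system has eigenvalues cos(kπ/119); ρ_J = cos(π/119) = 0.9997.
√(1 − cos²(π/119)) = sin(π/119) ≈ 0.02640.
Young: ω* = 2/(1+√(1−ρ_J²)) = 2/(1+0.02640) = 2/1.02640 = 1.9486.
ρ(B_{ω*}) = ω*−1 = 0.9486

ω* = 1.9486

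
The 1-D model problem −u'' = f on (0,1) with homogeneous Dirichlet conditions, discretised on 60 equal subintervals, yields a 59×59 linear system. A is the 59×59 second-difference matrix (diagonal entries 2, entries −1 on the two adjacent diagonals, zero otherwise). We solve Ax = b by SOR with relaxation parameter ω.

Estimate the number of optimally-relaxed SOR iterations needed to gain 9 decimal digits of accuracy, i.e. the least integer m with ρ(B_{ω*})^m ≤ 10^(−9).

½·tridiag(1,0,1) at n=59: λ_k = cos(kπ/60); max |λ| at k=1 ⇒ ρ_J = cos(π/60) ≈ 0.9986295.
root = sin(π/60) = 0.0523360  (since 1−cos² = sin²).
Young: ω* = 2/(1+√(1−ρ_J²)) = 2/(1+0.0523360) = 2/1.0523360 = 1.9005337.
At ω = 1.9005337 every |λ(B_ω)| = ω−1, so ρ_SOR = 0.9005337.
Need (0.9005337)^m ≤ 10^(−9): m ≥ 9·ln10/|ln 0.9005337| = 20.7233/0.104768 = 197.802 ⇒ m = 198.

m = 198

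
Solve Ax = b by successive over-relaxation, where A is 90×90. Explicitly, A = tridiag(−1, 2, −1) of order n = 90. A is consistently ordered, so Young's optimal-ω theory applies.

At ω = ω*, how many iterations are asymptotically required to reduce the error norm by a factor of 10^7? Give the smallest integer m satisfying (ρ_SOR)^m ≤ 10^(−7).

m = 234

[ρ_J] n=90: ρ(B_J) = cos(π/(n+1)) = cos(π/91) = 0.9994041.
√(1−ρ_J²) = |sin(π/91)| = 0.0345161
[ω*] 2 ÷ (1 + 0.0345161) = 2 ÷ 1.0345161 = 1.9332710.
At ω = 1.9332710 every |λ(B_ω)| = ω−1, so ρ_SOR = 0.9332710.
7·ln10 = 16.1181; −ln(0.9332710) = 0.0690597; m = ⌈16.1181/0.0690597⌉ = ⌈233.394⌉ = 234.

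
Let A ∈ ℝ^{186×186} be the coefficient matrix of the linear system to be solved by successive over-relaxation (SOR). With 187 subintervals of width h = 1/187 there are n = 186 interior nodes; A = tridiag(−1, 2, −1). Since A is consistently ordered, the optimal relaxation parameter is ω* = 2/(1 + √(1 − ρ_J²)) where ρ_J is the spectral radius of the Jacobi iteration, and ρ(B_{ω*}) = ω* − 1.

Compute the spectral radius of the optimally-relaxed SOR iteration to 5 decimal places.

½·tridiag(1,0,1) at n=186: λ_k = cos(kπ/187); max |λ| at k=1 ⇒ ρ_J = cos(π/187) ≈ 0.99986.
√(1 − cos²(π/187)) = sin(π/187) ≈ 0.016799.
ω* = 2/(1 + 0.016799) = 2/1.016799 = 1.96696.
and ρ(B_{ω*}) = 1.96696 − 1 = 0.96696.

ρ_SOR = 0.96696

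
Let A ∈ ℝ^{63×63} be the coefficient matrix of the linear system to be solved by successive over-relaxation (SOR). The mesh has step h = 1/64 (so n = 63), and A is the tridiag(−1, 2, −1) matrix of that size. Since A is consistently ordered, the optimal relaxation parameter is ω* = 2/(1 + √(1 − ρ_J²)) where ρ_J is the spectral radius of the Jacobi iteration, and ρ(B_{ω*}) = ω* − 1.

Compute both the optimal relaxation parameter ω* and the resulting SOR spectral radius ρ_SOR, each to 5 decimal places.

With n=63, ρ(Jacobi) = cos(π/64) = 0.99880.
root = sin(π/64) = 0.049068  (since 1−cos² = sin²).
ω* = 2 / (1 + 0.049068) = 2 / 1.049068 ≈ 1.90645.
Hence ρ(B_{ω*}) = 1.90645 − 1 = 0.90645.

ω* = 1.90645, ρ_SOR = 0.90645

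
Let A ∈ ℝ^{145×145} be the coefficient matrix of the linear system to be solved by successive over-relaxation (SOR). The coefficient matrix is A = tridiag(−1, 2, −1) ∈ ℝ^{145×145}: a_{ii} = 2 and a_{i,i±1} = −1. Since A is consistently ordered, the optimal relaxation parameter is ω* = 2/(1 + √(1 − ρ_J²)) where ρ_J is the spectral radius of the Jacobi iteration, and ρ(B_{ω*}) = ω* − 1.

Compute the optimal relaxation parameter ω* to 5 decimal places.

[ρ_J] n=145: ρ(B_J) = cos(π/(n+1)) = cos(π/146) = 0.99977.
√(1−ρ_J²) = |sin(π/146)| = 0.021516
So ω* = 2/1.021516 = 1.95787 (Young).
and ρ(B_{ω*}) = 1.95787 − 1 = 0.95787.

ω* = 1.95787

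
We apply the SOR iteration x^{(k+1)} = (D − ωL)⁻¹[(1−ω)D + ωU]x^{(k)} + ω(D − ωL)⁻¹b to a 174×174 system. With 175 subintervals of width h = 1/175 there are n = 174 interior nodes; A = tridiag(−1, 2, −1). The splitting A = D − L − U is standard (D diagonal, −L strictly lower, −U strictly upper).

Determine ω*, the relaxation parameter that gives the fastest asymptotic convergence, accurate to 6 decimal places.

ω* = 1.964731

spectrum of D⁻¹(L+U) = {cos(kπ/175) : 1≤k≤174}; ρ_J = cos(π/175) = 0.999839.
1 − cos²(π/175) = sin²(π/175) ⇒ √(1−ρ_J²) = sin(π/175) = 0.0179510.
Then 2/(1+√(1−ρ_J²)) = 2/(1+0.0179510); ω* = 2/1.0179510 = 1.964731.
ρ_SOR = ω* − 1 = 1.964731 − 1 = 0.964731.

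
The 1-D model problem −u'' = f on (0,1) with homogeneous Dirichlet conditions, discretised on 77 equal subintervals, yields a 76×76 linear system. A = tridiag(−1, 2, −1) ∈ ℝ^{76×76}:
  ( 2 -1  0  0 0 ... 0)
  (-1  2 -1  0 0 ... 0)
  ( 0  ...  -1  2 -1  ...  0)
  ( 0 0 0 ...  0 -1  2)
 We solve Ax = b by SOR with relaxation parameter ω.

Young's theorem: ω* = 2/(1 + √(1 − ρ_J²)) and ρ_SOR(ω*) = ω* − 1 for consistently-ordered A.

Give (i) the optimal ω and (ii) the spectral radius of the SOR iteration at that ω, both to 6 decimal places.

ω* = 1.921620, ρ_SOR = 0.921620

B_J for the 76×76 system has eigenvalues cos(kπ/77); ρ_J = cos(π/77) = 0.999168.
√(1−ρ_J²) = |sin(π/77)| = 0.0407886
Then 2/(1+√(1−ρ_J²)) = 2/(1+0.0407886); ω* = 2/1.0407886 = 1.921620.
ρ_SOR = ω* − 1 = 1.921620 − 1 = 0.921620.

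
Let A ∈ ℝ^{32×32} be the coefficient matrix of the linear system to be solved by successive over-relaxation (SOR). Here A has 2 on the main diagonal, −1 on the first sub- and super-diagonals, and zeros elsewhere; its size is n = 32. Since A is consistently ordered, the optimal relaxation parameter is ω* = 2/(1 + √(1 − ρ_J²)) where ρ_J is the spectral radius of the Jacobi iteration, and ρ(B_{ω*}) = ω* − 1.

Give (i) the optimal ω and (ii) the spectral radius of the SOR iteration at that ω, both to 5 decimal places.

ω* = 1.82639, ρ_SOR = 0.82639

[ρ_J] n=32: ρ(B_J) = cos(π/(n+1)) = cos(π/33) = 0.99547.
√(1−ρ_J²) = |sin(π/33)| = 0.095056
Then 2/(1+√(1−ρ_J²)) = 2/(1+0.095056); ω* = 2/1.095056 = 1.82639.
Hence ρ(B_{ω*}) = 1.82639 − 1 = 0.82639.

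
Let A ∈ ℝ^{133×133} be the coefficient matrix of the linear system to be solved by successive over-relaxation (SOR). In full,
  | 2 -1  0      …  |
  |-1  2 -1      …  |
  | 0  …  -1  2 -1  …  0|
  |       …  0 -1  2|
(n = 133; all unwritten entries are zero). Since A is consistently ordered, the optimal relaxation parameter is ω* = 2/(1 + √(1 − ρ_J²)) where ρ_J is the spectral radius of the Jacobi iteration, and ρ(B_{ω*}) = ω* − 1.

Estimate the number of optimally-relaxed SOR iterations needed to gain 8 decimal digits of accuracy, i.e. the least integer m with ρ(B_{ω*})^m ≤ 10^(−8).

spectrum of D⁻¹(L+U) = {cos(kπ/134) : 1≤k≤133}; ρ_J = cos(π/134) = 0.9997252.
√(1−ρ_J²) = |sin(π/134)| = 0.0234426
ω* = 2/(1 + 0.0234426) = 2/1.0234426 = 1.9541887.
[ρ_SOR] ω* − 1 = 0.9541887.
m ≥ 8·ln10 / (−ln 0.9541887) = 392.817; smallest integer m = 393.

m = 393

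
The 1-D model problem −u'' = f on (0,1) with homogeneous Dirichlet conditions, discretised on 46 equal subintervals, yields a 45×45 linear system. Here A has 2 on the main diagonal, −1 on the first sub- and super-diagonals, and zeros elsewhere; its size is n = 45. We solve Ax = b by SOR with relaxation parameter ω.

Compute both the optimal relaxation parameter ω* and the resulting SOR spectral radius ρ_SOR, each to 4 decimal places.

[ρ_J] n=45: ρ(B_J) = cos(π/(n+1)) = cos(π/46) = 0.9977.
√(1 − cos²(π/46)) = sin(π/46) ≈ 0.06824.
Young: ω* = 2/(1+√(1−ρ_J²)) = 2/(1+0.06824) = 2/1.06824 = 1.8722.
ρ(B_{ω*}) = ω*−1 = 0.8722

ω* = 1.8722, ρ_SOR = 0.8722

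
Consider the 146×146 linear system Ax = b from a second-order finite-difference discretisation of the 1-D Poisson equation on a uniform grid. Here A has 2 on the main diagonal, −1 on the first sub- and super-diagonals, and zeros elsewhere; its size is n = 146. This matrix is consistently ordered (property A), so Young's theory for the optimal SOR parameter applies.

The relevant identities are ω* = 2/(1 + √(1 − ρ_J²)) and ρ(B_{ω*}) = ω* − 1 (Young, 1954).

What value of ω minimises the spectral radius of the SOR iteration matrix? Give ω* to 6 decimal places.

ω* = 1.958155

ρ_J = max_k |cos(kπ/147)| = cos(π/147) = 0.999772
√(1−ρ_J²) = |sin(π/147)| = 0.0213698
Then 2/(1+√(1−ρ_J²)) = 2/(1+0.0213698); ω* = 2/1.0213698 = 1.958155.
and ρ(B_{ω*}) = 1.958155 − 1 = 0.958155.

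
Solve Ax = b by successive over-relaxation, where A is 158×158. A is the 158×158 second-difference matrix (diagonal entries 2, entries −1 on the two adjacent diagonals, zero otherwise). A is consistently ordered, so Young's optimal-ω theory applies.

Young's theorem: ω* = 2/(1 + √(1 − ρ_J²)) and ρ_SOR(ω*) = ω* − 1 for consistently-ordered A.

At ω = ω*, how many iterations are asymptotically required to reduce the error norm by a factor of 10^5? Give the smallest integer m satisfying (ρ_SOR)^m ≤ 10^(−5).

m = 292

n=158: λ(B_J) = 1 − λ(A)/2 = cos(kπ/159); k=1 gives ρ_J = 0.9998048.
1 − cos²(π/159) = sin²(π/159) ⇒ √(1−ρ_J²) = sin(π/159) = 0.0197572.
ω* = 2/(1+0.0197572) = 1.9612512
Hence ρ(B_{ω*}) = 1.9612512 − 1 = 0.9612512.
(0.9612512)^m ≤ 10^{−5}  ⇒  m·ln(0.9612512) ≤ −5·ln10  ⇒  m ≥ 291.322  ⇒  m = 292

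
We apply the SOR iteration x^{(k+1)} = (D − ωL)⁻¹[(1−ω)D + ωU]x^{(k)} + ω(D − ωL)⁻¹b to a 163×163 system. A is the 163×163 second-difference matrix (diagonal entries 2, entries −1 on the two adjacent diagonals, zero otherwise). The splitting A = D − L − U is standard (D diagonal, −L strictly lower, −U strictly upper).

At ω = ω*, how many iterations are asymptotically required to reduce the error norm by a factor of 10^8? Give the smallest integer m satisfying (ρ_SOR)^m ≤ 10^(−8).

m = 481

ρ_J = max_k |cos(kπ/164)| = cos(π/164) = 0.9998165
1 − cos²(π/164) = sin²(π/164) ⇒ √(1−ρ_J²) = sin(π/164) = 0.0191549.
ω* = 2/(1+0.0191549) = 1.9624102
ρ_SOR = ω* − 1 ≈ 0.9624102.
m ≥ 8·ln10 / (−ln 0.9624102) = 480.776; smallest integer m = 481.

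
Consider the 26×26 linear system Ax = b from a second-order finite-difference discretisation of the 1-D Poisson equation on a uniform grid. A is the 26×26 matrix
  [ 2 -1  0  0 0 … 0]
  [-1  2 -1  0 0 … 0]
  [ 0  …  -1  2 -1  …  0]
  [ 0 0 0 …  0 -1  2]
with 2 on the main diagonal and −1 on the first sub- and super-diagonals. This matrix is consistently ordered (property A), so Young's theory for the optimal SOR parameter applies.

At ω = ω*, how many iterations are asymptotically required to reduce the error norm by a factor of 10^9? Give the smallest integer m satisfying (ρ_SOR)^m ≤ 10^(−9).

B_J for the 26×26 system has eigenvalues cos(kπ/27); ρ_J = cos(π/27) = 0.9932384.
√(1−ρ_J²) = |sin(π/27)| = 0.1160929
Young: ω* = 2/(1+√(1−ρ_J²)) = 2/(1+0.1160929) = 2/1.1160929 = 1.7919655.
and ρ(B_{ω*}) = 1.7919655 − 1 = 0.7919655.
ρ_SOR^m ≤ 10^(−9) ⇔ m ≥ 9·ln10/(−ln 0.7919655) = 20.7233/0.233237 = 88.851; m = ⌈88.851⌉ = 89.

m = 89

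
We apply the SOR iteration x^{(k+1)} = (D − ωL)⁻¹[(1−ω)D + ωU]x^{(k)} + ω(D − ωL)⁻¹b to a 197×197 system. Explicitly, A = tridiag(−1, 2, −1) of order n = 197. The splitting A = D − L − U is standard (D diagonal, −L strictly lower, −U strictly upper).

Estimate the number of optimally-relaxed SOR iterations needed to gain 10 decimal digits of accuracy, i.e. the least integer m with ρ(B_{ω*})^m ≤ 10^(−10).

½·tridiag(1,0,1) at n=197: λ_k = cos(kπ/198); max |λ| at k=1 ⇒ ρ_J = cos(π/198) ≈ 0.9998741.
1 − cos²(π/198) = sin²(π/198) ⇒ √(1−ρ_J²) = sin(π/198) = 0.0158660.
So ω* = 2/1.0158660 = 1.9687636 (Young).
and ρ(B_{ω*}) = 1.9687636 − 1 = 0.9687636.
10·ln10 = 23.0259; −ln(0.9687636) = 0.0317347; m = ⌈23.0259/0.0317347⌉ = ⌈725.575⌉ = 726.

m = 726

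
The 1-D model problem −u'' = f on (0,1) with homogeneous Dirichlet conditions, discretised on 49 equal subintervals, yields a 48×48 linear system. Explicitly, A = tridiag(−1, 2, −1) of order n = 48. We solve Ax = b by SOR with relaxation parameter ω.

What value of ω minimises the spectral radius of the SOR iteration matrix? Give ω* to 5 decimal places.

½·tridiag(1,0,1) at n=48: λ_k = cos(kπ/49); max |λ| at k=1 ⇒ ρ_J = cos(π/49) ≈ 0.99795.
√(1−ρ_J²) simplifies to sin(π/49) = 0.064070.
ω* = 2 / (1 + 0.064070) = 2 / 1.064070 ≈ 1.87958.
At ω = 1.87958 every |λ(B_ω)| = ω−1, so ρ_SOR = 0.87958.

ω* = 1.87958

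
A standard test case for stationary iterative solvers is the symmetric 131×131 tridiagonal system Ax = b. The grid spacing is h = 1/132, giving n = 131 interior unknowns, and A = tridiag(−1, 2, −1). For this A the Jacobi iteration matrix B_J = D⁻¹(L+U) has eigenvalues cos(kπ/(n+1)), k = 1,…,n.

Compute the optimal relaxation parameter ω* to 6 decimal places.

With n=131, ρ(Jacobi) = cos(π/132) = 0.999717.
√(1 − cos²(π/132)) = sin(π/132) ≈ 0.0237977.
Young: ω* = 2/(1+√(1−ρ_J²)) = 2/(1+0.0237977) = 2/1.0237977 = 1.953511.
ρ_SOR = ω* − 1 = 1.953511 − 1 = 0.953511.

ω* = 1.953511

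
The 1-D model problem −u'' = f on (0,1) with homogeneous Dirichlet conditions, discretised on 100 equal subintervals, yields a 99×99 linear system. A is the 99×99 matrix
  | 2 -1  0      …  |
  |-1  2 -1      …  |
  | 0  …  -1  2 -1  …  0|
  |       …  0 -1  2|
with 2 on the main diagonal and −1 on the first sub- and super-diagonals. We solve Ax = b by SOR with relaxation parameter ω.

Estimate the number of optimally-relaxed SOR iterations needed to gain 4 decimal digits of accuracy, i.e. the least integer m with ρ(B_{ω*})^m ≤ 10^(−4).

spectrum of D⁻¹(L+U) = {cos(kπ/100) : 1≤k≤99}; ρ_J = cos(π/100) = 0.9995066.
√(1−ρ_J²) simplifies to sin(π/100) = 0.0314108.
So ω* = 2/1.0314108 = 1.9390916 (Young).
ρ_SOR = ω* − 1 ≈ 0.9390916.
4·ln10 = 9.21034; −ln(0.9390916) = 0.0628423; m = ⌈9.21034/0.0628423⌉ = ⌈146.563⌉ = 147.

m = 147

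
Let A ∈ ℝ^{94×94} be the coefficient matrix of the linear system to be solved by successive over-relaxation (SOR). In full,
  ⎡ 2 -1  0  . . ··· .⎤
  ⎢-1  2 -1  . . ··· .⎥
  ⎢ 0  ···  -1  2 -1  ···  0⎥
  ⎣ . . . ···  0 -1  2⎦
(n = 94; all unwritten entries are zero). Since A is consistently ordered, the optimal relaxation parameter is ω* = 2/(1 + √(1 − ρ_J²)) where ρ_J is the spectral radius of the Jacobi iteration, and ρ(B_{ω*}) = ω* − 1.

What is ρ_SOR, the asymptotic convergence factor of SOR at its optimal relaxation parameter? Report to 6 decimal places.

ρ_SOR = 0.935990

With n=94, ρ(Jacobi) = cos(π/95) = 0.999453.
1 − cos²(π/95) = sin²(π/95) ⇒ √(1−ρ_J²) = sin(π/95) = 0.0330634.
ω* = 2/(1+0.0330634) = 1.935990
and ρ(B_{ω*}) = 1.935990 − 1 = 0.935990.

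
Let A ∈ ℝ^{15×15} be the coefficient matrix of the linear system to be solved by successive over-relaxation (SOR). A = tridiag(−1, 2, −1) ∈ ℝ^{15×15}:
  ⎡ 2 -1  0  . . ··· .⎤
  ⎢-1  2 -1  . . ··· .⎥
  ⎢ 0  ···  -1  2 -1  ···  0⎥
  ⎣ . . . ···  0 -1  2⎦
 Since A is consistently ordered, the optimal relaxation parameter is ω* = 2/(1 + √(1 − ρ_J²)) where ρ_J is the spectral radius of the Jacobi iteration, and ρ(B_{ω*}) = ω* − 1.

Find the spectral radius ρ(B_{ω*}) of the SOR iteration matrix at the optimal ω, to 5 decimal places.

ρ_SOR = 0.67351

½·tridiag(1,0,1) at n=15: λ_k = cos(kπ/16); max |λ| at k=1 ⇒ ρ_J = cos(π/16) ≈ 0.98079.
√(1 − cos²(π/16)) = sin(π/16) ≈ 0.195090.
ω* = 2 / (1 + 0.195090) = 2 / 1.195090 ≈ 1.67351.
At ω = 1.67351 every |λ(B_ω)| = ω−1, so ρ_SOR = 0.67351.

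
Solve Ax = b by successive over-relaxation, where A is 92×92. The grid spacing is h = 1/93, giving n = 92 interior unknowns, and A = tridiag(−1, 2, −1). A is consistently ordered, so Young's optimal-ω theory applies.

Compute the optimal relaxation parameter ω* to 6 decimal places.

ω* = 1.934659

n=92: λ(B_J) = 1 − λ(A)/2 = cos(kπ/93); k=1 gives ρ_J = 0.999429.
1 − cos²(π/93) = sin²(π/93) ⇒ √(1−ρ_J²) = sin(π/93) = 0.0337741.
So ω* = 2/1.0337741 = 1.934659 (Young).
ρ_SOR = ω* − 1 = 1.934659 − 1 = 0.934659.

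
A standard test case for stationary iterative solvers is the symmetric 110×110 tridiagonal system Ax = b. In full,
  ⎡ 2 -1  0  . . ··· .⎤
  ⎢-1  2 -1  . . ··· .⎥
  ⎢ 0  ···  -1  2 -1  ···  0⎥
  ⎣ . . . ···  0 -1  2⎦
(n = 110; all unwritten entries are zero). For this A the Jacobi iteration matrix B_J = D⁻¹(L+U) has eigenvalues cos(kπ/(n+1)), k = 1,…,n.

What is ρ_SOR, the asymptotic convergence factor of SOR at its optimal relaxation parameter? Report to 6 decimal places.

ρ_SOR = 0.944960

B_J for the 110×110 system has eigenvalues cos(kπ/111); ρ_J = cos(π/111) = 0.999600.
1 − cos²(π/111) = sin²(π/111) ⇒ √(1−ρ_J²) = sin(π/111) = 0.0282989.
ω* = 2 / (1 + 0.0282989) = 2 / 1.0282989 ≈ 1.944960.
Hence ρ(B_{ω*}) = 1.944960 − 1 = 0.944960.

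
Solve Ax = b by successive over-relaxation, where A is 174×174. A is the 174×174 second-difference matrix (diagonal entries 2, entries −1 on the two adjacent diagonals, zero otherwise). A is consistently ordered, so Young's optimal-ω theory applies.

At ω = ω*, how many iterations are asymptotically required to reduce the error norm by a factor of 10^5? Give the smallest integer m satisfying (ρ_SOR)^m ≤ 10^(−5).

With n=174, ρ(Jacobi) = cos(π/175) = 0.9998389.
√(1−ρ_J²) simplifies to sin(π/175) = 0.0179510.
[ω*] 2 ÷ (1 + 0.0179510) = 2 ÷ 1.0179510 = 1.9647311.
At ω = 1.9647311 every |λ(B_ω)| = ω−1, so ρ_SOR = 0.9647311.
5·ln10 = 11.5129; −ln(0.9647311) = 0.0359059; m = ⌈11.5129/0.0359059⌉ = ⌈320.641⌉ = 321.

m = 321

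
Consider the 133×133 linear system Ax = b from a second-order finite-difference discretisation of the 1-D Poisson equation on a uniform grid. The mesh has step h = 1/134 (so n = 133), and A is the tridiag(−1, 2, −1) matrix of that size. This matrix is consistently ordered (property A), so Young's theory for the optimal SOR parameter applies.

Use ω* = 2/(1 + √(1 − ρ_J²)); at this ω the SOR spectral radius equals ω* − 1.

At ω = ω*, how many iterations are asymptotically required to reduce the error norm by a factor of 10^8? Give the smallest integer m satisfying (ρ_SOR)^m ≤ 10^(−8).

½·tridiag(1,0,1) at n=133: λ_k = cos(kπ/134); max |λ| at k=1 ⇒ ρ_J = cos(π/134) ≈ 0.9997252.
√(1 − cos²(π/134)) = sin(π/134) ≈ 0.0234426.
ω* = 2/(1 + 0.0234426) = 2/1.0234426 = 1.9541887.
ρ_SOR = ω* − 1 = 1.9541887 − 1 = 0.9541887.
Need (0.9541887)^m ≤ 10^(−8): m ≥ 8·ln10/|ln 0.9541887| = 18.4207/0.0468938 = 392.817 ⇒ m = 393.

m = 393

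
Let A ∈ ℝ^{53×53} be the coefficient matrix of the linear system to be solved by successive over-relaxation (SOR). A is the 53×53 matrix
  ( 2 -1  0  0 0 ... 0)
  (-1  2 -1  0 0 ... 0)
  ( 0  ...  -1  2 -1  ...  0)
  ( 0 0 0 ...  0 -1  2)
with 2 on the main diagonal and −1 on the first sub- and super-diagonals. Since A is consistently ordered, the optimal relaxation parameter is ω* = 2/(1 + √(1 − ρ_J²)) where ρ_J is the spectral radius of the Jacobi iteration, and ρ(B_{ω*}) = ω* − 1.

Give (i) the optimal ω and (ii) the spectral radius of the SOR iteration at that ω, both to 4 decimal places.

ω* = 1.8901, ρ_SOR = 0.8901

With n=53, ρ(Jacobi) = cos(π/54) = 0.9983.
√(1−ρ_J²) simplifies to sin(π/54) = 0.05814.
ω* = 2 / (1 + 0.05814) = 2 / 1.05814 ≈ 1.8901.
and ρ(B_{ω*}) = 1.8901 − 1 = 0.8901.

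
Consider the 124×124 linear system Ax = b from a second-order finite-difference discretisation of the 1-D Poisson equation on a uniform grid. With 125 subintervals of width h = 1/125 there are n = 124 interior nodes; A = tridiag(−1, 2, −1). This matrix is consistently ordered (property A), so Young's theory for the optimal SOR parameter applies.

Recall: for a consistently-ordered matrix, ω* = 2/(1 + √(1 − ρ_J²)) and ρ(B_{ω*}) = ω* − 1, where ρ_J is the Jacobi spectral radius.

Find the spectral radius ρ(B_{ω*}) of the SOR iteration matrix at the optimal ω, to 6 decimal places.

ρ_SOR = 0.950972

[ρ_J] n=124: ρ(B_J) = cos(π/(n+1)) = cos(π/125) = 0.999684.
√(1−ρ_J²) = |sin(π/125)| = 0.0251301
So ω* = 2/1.0251301 = 1.950972 (Young).
and ρ(B_{ω*}) = 1.950972 − 1 = 0.950972.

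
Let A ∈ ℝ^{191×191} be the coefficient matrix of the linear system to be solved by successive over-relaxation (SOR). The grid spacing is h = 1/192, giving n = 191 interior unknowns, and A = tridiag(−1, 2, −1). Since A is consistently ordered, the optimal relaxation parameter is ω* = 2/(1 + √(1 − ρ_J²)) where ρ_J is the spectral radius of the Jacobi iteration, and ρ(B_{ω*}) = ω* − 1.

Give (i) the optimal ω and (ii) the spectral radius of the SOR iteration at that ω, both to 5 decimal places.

ω* = 1.96780, ρ_SOR = 0.96780

½·tridiag(1,0,1) at n=191: λ_k = cos(kπ/192); max |λ| at k=1 ⇒ ρ_J = cos(π/192) ≈ 0.99987.
√(1−ρ_J²) simplifies to sin(π/192) = 0.016362.
[ω*] 2 ÷ (1 + 0.016362) = 2 ÷ 1.016362 = 1.96780.
and ρ(B_{ω*}) = 1.96780 − 1 = 0.96780.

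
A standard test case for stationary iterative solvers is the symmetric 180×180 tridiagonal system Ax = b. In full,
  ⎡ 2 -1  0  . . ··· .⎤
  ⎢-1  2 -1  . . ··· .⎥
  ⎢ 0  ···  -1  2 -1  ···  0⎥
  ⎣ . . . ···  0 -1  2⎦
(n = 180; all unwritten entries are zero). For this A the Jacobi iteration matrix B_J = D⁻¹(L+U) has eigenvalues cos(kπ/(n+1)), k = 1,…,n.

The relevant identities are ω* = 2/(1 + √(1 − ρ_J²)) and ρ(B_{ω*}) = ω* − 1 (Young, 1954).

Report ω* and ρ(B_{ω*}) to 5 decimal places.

spectrum of D⁻¹(L+U) = {cos(kπ/181) : 1≤k≤180}; ρ_J = cos(π/181) = 0.99985.
√(1−ρ_J²) simplifies to sin(π/181) = 0.017356.
Then 2/(1+√(1−ρ_J²)) = 2/(1+0.017356); ω* = 2/1.017356 = 1.96588.
ρ_SOR = ω* − 1 = 1.96588 − 1 = 0.96588.

ω* = 1.96588, ρ_SOR = 0.96588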